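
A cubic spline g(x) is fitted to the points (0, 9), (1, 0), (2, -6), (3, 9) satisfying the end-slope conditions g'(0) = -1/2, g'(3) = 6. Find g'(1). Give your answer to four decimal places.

-13.2667

Write σ_i for g''(x_i). With h_i = 1, 1, 1 and divided differences Δ_i = -9, -6, 15, the continuity of g' gives the tridiagonal system
  1·σ_0 + 4·σ_1 + 1·σ_2 = 6(Δ_1 - Δ_0) = 18
  1·σ_1 + 4·σ_2 + 1·σ_3 = 6(Δ_2 - Δ_1) = 126
Clamped end conditions give two more equations: 2h_0·σ_0 + h_0·σ_1 = 6(Δ_0 - g'(0)) = -51 and h_2·σ_2 + 2h_2·σ_3 = 6(g'(3) - Δ_2) = -54.
Hence σ_0 = -382/15, σ_1 = -1/15, σ_2 = 656/15, σ_3 = -733/15.
On [1, 2], g'(x) = b_1 + 2c_1·(x - 1) + 3d_1·(x - 1)² with b_1 = Δ_1 - h_1(2σ_1 + σ_2)/6 = -199/15, c_1 = σ_1/2 = -1/30, d_1 = (σ_2 - σ_1)/(6h_1) = 73/10. So g'(1) = -199/15.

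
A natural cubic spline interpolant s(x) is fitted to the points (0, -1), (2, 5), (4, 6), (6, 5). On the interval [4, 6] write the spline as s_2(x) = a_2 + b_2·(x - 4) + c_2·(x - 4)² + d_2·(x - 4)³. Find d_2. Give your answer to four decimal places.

Write σ_i for s''(x_i). With h_i = 2, 2, 2 and divided differences Δ_i = 3, 1/2, -1/2, the continuity of s' gives the tridiagonal system
  2·σ_0 + 8·σ_1 + 2·σ_2 = 6(Δ_1 - Δ_0) = -15
  2·σ_1 + 8·σ_2 + 2·σ_3 = 6(Δ_2 - Δ_1) = -6
Natural end conditions: σ_0 = σ_3 = 0.
Solving: σ_0 = 0, σ_1 = -9/5, σ_2 = -3/10, σ_3 = 0.
On [4, 6], with s_2(x) = a_2 + b_2·(x - 4) + c_2·(x - 4)² + d_2·(x - 4)³: c_2 = σ_2/2 = -3/20, d_2 = (σ_3 - σ_2)/(6h_2) = 1/40, b_2 = Δ_2 - h_2(2σ_2 + σ_3)/6 = -3/10.

0.0250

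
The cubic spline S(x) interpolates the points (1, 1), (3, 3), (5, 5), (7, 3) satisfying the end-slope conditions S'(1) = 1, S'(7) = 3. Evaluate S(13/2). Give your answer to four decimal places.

2.3625

With M_i denoting the second derivative at x_i, h_i = 2, 2, 2, and Δ_i = (y_(i+1) − y_i)/h_i = 1, 1, -1:
  2·M_0 + 8·M_1 + 2·M_2 = 6(Δ_1 - Δ_0) = 0
  2·M_1 + 8·M_2 + 2·M_3 = 6(Δ_2 - Δ_1) = -12
Clamped end conditions give two more equations: 2h_0·M_0 + h_0·M_1 = 6(Δ_0 - S'(1)) = 0 and h_2·M_2 + 2h_2·M_3 = 6(S'(7) - Δ_2) = 24.
Forward elimination and back-substitution give M_0 = -8/15, M_1 = 16/15, M_2 = -56/15, M_3 = 118/15.
On [5, 7], S(x) = 5 - 17/15·(x - 5) - 28/15·(x - 5)² + 29/30·(x - 5)³.
With (x - 5) = 3/2: S(13/2) = 189/80.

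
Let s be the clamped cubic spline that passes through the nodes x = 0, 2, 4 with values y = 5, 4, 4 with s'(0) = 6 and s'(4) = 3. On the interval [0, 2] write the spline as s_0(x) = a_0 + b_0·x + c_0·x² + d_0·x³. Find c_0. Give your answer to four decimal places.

Write σ_i for s''(x_i). With h_i = 2, 2 and divided differences Δ_i = -1/2, 0, the continuity of s' gives the tridiagonal system
  2·σ_0 + 8·σ_1 + 2·σ_2 = 6(Δ_1 - Δ_0) = 3
Clamped end conditions give two more equations: 2h_0·σ_0 + h_0·σ_1 = 6(Δ_0 - s'(0)) = -39 and h_1·σ_1 + 2h_1·σ_2 = 6(s'(4) - Δ_1) = 18.
Solving the tridiagonal system: σ_0 = -87/8, σ_1 = 9/4, σ_2 = 27/8.
On [0, 2], with s_0(x) = a_0 + b_0·x + c_0·x² + d_0·x³: c_0 = σ_0/2 = -87/16, d_0 = (σ_1 - σ_0)/(6h_0) = 35/32, b_0 = Δ_0 - h_0(2σ_0 + σ_1)/6 = 6.

-5.4375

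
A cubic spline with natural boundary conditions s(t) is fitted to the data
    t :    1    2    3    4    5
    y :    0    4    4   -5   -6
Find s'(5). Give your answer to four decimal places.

Put m_i = s'' at the i-th knot. Here h = (1, 1, 1, 1) and Δ = (4, 0, -9, -1), so the interior equations h_(i-1)·m_(i-1) + 2(h_(i-1)+h_i)·m_i + h_i·m_(i+1) = 6(Δ_i − Δ_(i-1)) read
  1·m_0 + 4·m_1 + 1·m_2 = 6(Δ_1 - Δ_0) = -24
  1·m_1 + 4·m_2 + 1·m_3 = 6(Δ_2 - Δ_1) = -54
  1·m_2 + 4·m_3 + 1·m_4 = 6(Δ_3 - Δ_2) = 48
Natural end conditions: m_0 = m_4 = 0.
Hence m_0 = 0, m_1 = -12/7, m_2 = -120/7, m_3 = 114/7, m_4 = 0.
On [4, 5], s'(t) = b_3 + 2c_3·(t - 4) + 3d_3·(t - 4)² with b_3 = Δ_3 - h_3(2m_3 + m_4)/6 = -45/7, c_3 = m_3/2 = 57/7, d_3 = (m_4 - m_3)/(6h_3) = -19/7. So s'(5) = 12/7.

1.7143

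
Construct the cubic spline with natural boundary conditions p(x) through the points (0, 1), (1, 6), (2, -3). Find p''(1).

Put M_i = p'' at the i-th knot. Here h = (1, 1) and Δ = (5, -9), so the interior equations h_(i-1)·M_(i-1) + 2(h_(i-1)+h_i)·M_i + h_i·M_(i+1) = 6(Δ_i − Δ_(i-1)) read
  1·M_0 + 4·M_1 + 1·M_2 = 6(Δ_1 - Δ_0) = -84
Natural end conditions: M_0 = M_2 = 0.
Solving: M_0 = 0, M_1 = -21, M_2 = 0.

-21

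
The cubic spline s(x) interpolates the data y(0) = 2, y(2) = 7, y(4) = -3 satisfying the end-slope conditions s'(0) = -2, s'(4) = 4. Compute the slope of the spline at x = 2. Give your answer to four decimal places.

Let M_i = s''(x_i). Step sizes h_i = 2, 2; slopes of the chords Δ_i = (y_(i+1) - y_i)/h_i = 5/2, -5.
  2·M_0 + 8·M_1 + 2·M_2 = 6(Δ_1 - Δ_0) = -45
Clamped end conditions give two more equations: 2h_0·M_0 + h_0·M_1 = 6(Δ_0 - s'(0)) = 27 and h_1·M_1 + 2h_1·M_2 = 6(s'(4) - Δ_1) = 54.
Hence M_0 = 111/8, M_1 = -57/4, M_2 = 165/8.
On [2, 4], s'(x) = b_1 + 2c_1·(x - 2) + 3d_1·(x - 2)² with b_1 = Δ_1 - h_1(2M_1 + M_2)/6 = -19/8, c_1 = M_1/2 = -57/8, d_1 = (M_2 - M_1)/(6h_1) = 93/32. So s'(2) = -19/8.

-2.3750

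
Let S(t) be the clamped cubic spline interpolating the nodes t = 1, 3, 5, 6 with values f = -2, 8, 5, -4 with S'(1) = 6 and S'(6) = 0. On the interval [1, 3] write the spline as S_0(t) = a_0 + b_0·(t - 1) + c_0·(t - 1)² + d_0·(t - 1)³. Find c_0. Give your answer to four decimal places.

With σ_i denoting the second derivative at x_i, h_i = 2, 2, 1, and Δ_i = (y_(i+1) − y_i)/h_i = 5, -3/2, -9:
  2·σ_0 + 8·σ_1 + 2·σ_2 = 6(Δ_1 - Δ_0) = -39
  2·σ_1 + 6·σ_2 + 1·σ_3 = 6(Δ_2 - Δ_1) = -45
Clamped end conditions give two more equations: 2h_0·σ_0 + h_0·σ_1 = 6(Δ_0 - S'(1)) = -6 and h_2·σ_2 + 2h_2·σ_3 = 6(S'(6) - Δ_2) = 54.
Solving: σ_0 = -33/46, σ_1 = -36/23, σ_2 = -288/23, σ_3 = 765/23.
On [1, 3], with S_0(t) = a_0 + b_0·(t - 1) + c_0·(t - 1)² + d_0·(t - 1)³: c_0 = σ_0/2 = -33/92, d_0 = (σ_1 - σ_0)/(6h_0) = -13/184, b_0 = Δ_0 - h_0(2σ_0 + σ_1)/6 = 6.

-0.3587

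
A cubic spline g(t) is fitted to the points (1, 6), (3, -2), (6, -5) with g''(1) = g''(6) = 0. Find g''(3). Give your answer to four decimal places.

With M_i denoting the second derivative at x_i, h_i = 2, 3, and Δ_i = (y_(i+1) − y_i)/h_i = -4, -1:
  2·M_0 + 10·M_1 + 3·M_2 = 6(Δ_1 - Δ_0) = 18
Natural end conditions: M_0 = M_2 = 0.
Hence M_0 = 0, M_1 = 9/5, M_2 = 0.

1.8000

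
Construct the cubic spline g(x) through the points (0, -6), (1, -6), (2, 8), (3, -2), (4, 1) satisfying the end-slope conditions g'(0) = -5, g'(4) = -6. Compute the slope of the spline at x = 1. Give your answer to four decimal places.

With M_i denoting the second derivative at x_i, h_i = 1, 1, 1, 1, and Δ_i = (y_(i+1) − y_i)/h_i = 0, 14, -10, 3:
  1·M_0 + 4·M_1 + 1·M_2 = 6(Δ_1 - Δ_0) = 84
  1·M_1 + 4·M_2 + 1·M_3 = 6(Δ_2 - Δ_1) = -144
  1·M_2 + 4·M_3 + 1·M_4 = 6(Δ_3 - Δ_2) = 78
Clamped end conditions give two more equations: 2h_0·M_0 + h_0·M_1 = 6(Δ_0 - g'(0)) = 30 and h_3·M_3 + 2h_3·M_4 = 6(g'(4) - Δ_3) = -54.
Solving the tridiagonal system: M_0 = -41/14, M_1 = 251/7, M_2 = -113/2, M_3 = 323/7, M_4 = -701/14.
On [1, 2], g'(x) = b_1 + 2c_1·(x - 1) + 3d_1·(x - 1)² with b_1 = Δ_1 - h_1(2M_1 + M_2)/6 = 321/28, c_1 = M_1/2 = 251/14, d_1 = (M_2 - M_1)/(6h_1) = -431/28. So g'(1) = 321/28.

11.4643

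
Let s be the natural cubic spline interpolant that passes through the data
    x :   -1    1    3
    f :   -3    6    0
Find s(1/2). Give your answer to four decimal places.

4.9805

With σ_i denoting the second derivative at x_i, h_i = 2, 2, and Δ_i = (y_(i+1) − y_i)/h_i = 9/2, -3:
  2·σ_0 + 8·σ_1 + 2·σ_2 = 6(Δ_1 - Δ_0) = -45
Natural end conditions: σ_0 = σ_2 = 0.
Forward elimination and back-substitution give σ_0 = 0, σ_1 = -45/8, σ_2 = 0.
On [-1, 1], s(x) = -3 + 51/8·(x + 1) + 0·(x + 1)² - 15/32·(x + 1)³.
With (x + 1) = 3/2: s(1/2) = 1275/256.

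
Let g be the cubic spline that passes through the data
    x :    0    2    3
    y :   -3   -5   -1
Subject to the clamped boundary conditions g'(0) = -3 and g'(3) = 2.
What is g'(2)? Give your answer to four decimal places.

Put σ_i = g'' at the i-th knot. Here h = (2, 1) and Δ = (-1, 4), so the interior equations h_(i-1)·σ_(i-1) + 2(h_(i-1)+h_i)·σ_i + h_i·σ_(i+1) = 6(Δ_i − Δ_(i-1)) read
  2·σ_0 + 6·σ_1 + 1·σ_2 = 6(Δ_1 - Δ_0) = 30
Clamped end conditions give two more equations: 2h_0·σ_0 + h_0·σ_1 = 6(Δ_0 - g'(0)) = 12 and h_1·σ_1 + 2h_1·σ_2 = 6(g'(3) - Δ_1) = -12.
Hence σ_0 = -1/3, σ_1 = 20/3, σ_2 = -28/3.
On [2, 3], g'(x) = b_1 + 2c_1·(x - 2) + 3d_1·(x - 2)² with b_1 = Δ_1 - h_1(2σ_1 + σ_2)/6 = 10/3, c_1 = σ_1/2 = 10/3, d_1 = (σ_2 - σ_1)/(6h_1) = -8/3. So g'(2) = 10/3.

3.3333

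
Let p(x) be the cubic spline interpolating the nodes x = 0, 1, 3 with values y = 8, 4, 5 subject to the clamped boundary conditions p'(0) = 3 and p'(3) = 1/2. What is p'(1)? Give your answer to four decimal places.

Let M_i = p''(x_i). Step sizes h_i = 1, 2; slopes of the chords Δ_i = (y_(i+1) - y_i)/h_i = -4, 1/2.
  1·M_0 + 6·M_1 + 2·M_2 = 6(Δ_1 - Δ_0) = 27
Clamped end conditions give two more equations: 2h_0·M_0 + h_0·M_1 = 6(Δ_0 - p'(0)) = -42 and h_1·M_1 + 2h_1·M_2 = 6(p'(3) - Δ_1) = 0.
Solving: M_0 = -79/3, M_1 = 32/3, M_2 = -16/3.
On [1, 3], p'(x) = b_1 + 2c_1·(x - 1) + 3d_1·(x - 1)² with b_1 = Δ_1 - h_1(2M_1 + M_2)/6 = -29/6, c_1 = M_1/2 = 16/3, d_1 = (M_2 - M_1)/(6h_1) = -4/3. So p'(1) = -29/6.

-4.8333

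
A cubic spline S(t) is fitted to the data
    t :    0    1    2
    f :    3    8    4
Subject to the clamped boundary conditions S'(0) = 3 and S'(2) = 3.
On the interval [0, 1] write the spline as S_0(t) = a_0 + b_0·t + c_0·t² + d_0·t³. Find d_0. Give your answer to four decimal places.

Write M_i for S''(x_i). With h_i = 1, 1 and divided differences Δ_i = 5, -4, the continuity of S' gives the tridiagonal system
  1·M_0 + 4·M_1 + 1·M_2 = 6(Δ_1 - Δ_0) = -54
Clamped end conditions give two more equations: 2h_0·M_0 + h_0·M_1 = 6(Δ_0 - S'(0)) = 12 and h_1·M_1 + 2h_1·M_2 = 6(S'(2) - Δ_1) = 42.
Hence M_0 = 39/2, M_1 = -27, M_2 = 69/2.
On [0, 1], with S_0(t) = a_0 + b_0·t + c_0·t² + d_0·t³: c_0 = M_0/2 = 39/4, d_0 = (M_1 - M_0)/(6h_0) = -31/4, b_0 = Δ_0 - h_0(2M_0 + M_1)/6 = 3.

-7.7500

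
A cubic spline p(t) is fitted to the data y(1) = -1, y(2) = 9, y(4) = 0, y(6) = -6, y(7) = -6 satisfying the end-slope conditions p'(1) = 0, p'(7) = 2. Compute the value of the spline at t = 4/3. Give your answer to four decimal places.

Write m_i for p''(x_i). With h_i = 1, 2, 2, 1 and divided differences Δ_i = 10, -9/2, -3, 0, the continuity of p' gives the tridiagonal system
  1·m_0 + 6·m_1 + 2·m_2 = 6(Δ_1 - Δ_0) = -87
  2·m_1 + 8·m_2 + 2·m_3 = 6(Δ_2 - Δ_1) = 9
  2·m_2 + 6·m_3 + 1·m_4 = 6(Δ_3 - Δ_2) = 18
Clamped end conditions give two more equations: 2h_0·m_0 + h_0·m_1 = 6(Δ_0 - p'(1)) = 60 and h_3·m_3 + 2h_3·m_4 = 6(p'(7) - Δ_3) = 12.
Forward elimination and back-substitution give m_0 = 5537/132, m_1 = -1577/66, m_2 = 173/24, m_3 = -29/66, m_4 = 821/132.
On [1, 2], p(t) = -1 + 0·(t - 1) + 5537/264·(t - 1)² - 2897/264·(t - 1)³.
With (t - 1) = 1/3: p(4/3) = 3293/3564.

0.9240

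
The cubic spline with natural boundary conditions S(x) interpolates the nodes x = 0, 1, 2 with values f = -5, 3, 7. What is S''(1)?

-6

Write σ_i for S''(x_i). With h_i = 1, 1 and divided differences Δ_i = 8, 4, the continuity of S' gives the tridiagonal system
  1·σ_0 + 4·σ_1 + 1·σ_2 = 6(Δ_1 - Δ_0) = -24
Natural end conditions: σ_0 = σ_2 = 0.
Forward elimination and back-substitution give σ_0 = 0, σ_1 = -6, σ_2 = 0.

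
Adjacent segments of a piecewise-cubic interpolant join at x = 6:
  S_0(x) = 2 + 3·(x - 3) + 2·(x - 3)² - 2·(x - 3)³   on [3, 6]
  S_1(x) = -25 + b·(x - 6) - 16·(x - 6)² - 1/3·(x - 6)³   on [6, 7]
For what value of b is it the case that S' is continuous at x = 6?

-39

S_0'(x) = 3 + 4·(x - 3) - 6·(x - 3)², so S_0'(6) = -39. On the right, S_1'(6) = b, so b = -39.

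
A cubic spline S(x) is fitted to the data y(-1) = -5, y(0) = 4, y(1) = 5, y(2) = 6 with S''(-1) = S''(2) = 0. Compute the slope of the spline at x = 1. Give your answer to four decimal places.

With σ_i denoting the second derivative at x_i, h_i = 1, 1, 1, and Δ_i = (y_(i+1) − y_i)/h_i = 9, 1, 1:
  1·σ_0 + 4·σ_1 + 1·σ_2 = 6(Δ_1 - Δ_0) = -48
  1·σ_1 + 4·σ_2 + 1·σ_3 = 6(Δ_2 - Δ_1) = 0
Natural end conditions: σ_0 = σ_3 = 0.
Forward elimination and back-substitution give σ_0 = 0, σ_1 = -64/5, σ_2 = 16/5, σ_3 = 0.
On [1, 2], S'(x) = b_2 + 2c_2·(x - 1) + 3d_2·(x - 1)² with b_2 = Δ_2 - h_2(2σ_2 + σ_3)/6 = -1/15, c_2 = σ_2/2 = 8/5, d_2 = (σ_3 - σ_2)/(6h_2) = -8/15. So S'(1) = -1/15.

-0.0667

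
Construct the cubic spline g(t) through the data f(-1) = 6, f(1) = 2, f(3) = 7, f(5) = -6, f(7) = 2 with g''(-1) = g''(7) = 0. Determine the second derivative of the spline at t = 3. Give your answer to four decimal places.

Write M_i for g''(x_i). With h_i = 2, 2, 2, 2 and divided differences Δ_i = -2, 5/2, -13/2, 4, the continuity of g' gives the tridiagonal system
  2·M_0 + 8·M_1 + 2·M_2 = 6(Δ_1 - Δ_0) = 27
  2·M_1 + 8·M_2 + 2·M_3 = 6(Δ_2 - Δ_1) = -54
  2·M_2 + 8·M_3 + 2·M_4 = 6(Δ_3 - Δ_2) = 63
Natural end conditions: M_0 = M_4 = 0.
Forward elimination and back-substitution give M_0 = 0, M_1 = 171/28, M_2 = -153/14, M_3 = 297/28, M_4 = 0.

-10.9286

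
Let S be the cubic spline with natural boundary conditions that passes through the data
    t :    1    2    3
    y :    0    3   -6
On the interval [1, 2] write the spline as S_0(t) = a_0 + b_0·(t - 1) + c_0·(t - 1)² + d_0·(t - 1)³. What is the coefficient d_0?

-3

With σ_i denoting the second derivative at x_i, h_i = 1, 1, and Δ_i = (y_(i+1) − y_i)/h_i = 3, -9:
  1·σ_0 + 4·σ_1 + 1·σ_2 = 6(Δ_1 - Δ_0) = -72
Natural end conditions: σ_0 = σ_2 = 0.
Hence σ_0 = 0, σ_1 = -18, σ_2 = 0.
On [1, 2], with S_0(t) = a_0 + b_0·(t - 1) + c_0·(t - 1)² + d_0·(t - 1)³: c_0 = σ_0/2 = 0, d_0 = (σ_1 - σ_0)/(6h_0) = -3, b_0 = Δ_0 - h_0(2σ_0 + σ_1)/6 = 6.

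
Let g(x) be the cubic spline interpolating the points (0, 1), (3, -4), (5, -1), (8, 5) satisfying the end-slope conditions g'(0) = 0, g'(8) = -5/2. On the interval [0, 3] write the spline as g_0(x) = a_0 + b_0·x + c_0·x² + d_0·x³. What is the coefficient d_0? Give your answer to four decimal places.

0.3014

Let M_i = g''(x_i). Step sizes h_i = 3, 2, 3; slopes of the chords Δ_i = (y_(i+1) - y_i)/h_i = -5/3, 3/2, 2.
  3·M_0 + 10·M_1 + 2·M_2 = 6(Δ_1 - Δ_0) = 19
  2·M_1 + 10·M_2 + 3·M_3 = 6(Δ_2 - Δ_1) = 3
Clamped end conditions give two more equations: 2h_0·M_0 + h_0·M_1 = 6(Δ_0 - g'(0)) = -10 and h_2·M_2 + 2h_2·M_3 = 6(g'(8) - Δ_2) = -27.
Forward elimination and back-substitution give M_0 = -797/273, M_1 = 228/91, M_2 = 123/91, M_3 = -471/91.
On [0, 3], with g_0(x) = a_0 + b_0·x + c_0·x² + d_0·x³: c_0 = M_0/2 = -797/546, d_0 = (M_1 - M_0)/(6h_0) = 1481/4914, b_0 = Δ_0 - h_0(2M_0 + M_1)/6 = 0.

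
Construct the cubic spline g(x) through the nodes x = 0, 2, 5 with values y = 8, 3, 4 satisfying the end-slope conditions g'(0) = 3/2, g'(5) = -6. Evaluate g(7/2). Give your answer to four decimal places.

Write M_i for g''(x_i). With h_i = 2, 3 and divided differences Δ_i = -5/2, 1/3, the continuity of g' gives the tridiagonal system
  2·M_0 + 10·M_1 + 3·M_2 = 6(Δ_1 - Δ_0) = 17
Clamped end conditions give two more equations: 2h_0·M_0 + h_0·M_1 = 6(Δ_0 - g'(0)) = -24 and h_1·M_1 + 2h_1·M_2 = 6(g'(5) - Δ_1) = -38.
Solving the tridiagonal system: M_0 = -46/5, M_1 = 32/5, M_2 = -143/15.
On [2, 5], g(x) = 3 - 13/10·(x - 2) + 16/5·(x - 2)² - 239/270·(x - 2)³.
With (x - 2) = 3/2: g(7/2) = 421/80.

5.2625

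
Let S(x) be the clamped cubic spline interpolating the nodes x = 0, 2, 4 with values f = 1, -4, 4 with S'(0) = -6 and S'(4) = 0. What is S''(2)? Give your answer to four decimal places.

Let σ_i = S''(x_i). Step sizes h_i = 2, 2; slopes of the chords Δ_i = (y_(i+1) - y_i)/h_i = -5/2, 4.
  2·σ_0 + 8·σ_1 + 2·σ_2 = 6(Δ_1 - Δ_0) = 39
Clamped end conditions give two more equations: 2h_0·σ_0 + h_0·σ_1 = 6(Δ_0 - S'(0)) = 21 and h_1·σ_1 + 2h_1·σ_2 = 6(S'(4) - Δ_1) = -24.
Forward elimination and back-substitution give σ_0 = 15/8, σ_1 = 27/4, σ_2 = -75/8.

6.7500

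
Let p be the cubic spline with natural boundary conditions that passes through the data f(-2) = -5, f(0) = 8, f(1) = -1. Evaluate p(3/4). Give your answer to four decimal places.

1.8555

Put M_i = p'' at the i-th knot. Here h = (2, 1) and Δ = (13/2, -9), so the interior equations h_(i-1)·M_(i-1) + 2(h_(i-1)+h_i)·M_i + h_i·M_(i+1) = 6(Δ_i − Δ_(i-1)) read
  2·M_0 + 6·M_1 + 1·M_2 = 6(Δ_1 - Δ_0) = -93
Natural end conditions: M_0 = M_2 = 0.
Hence M_0 = 0, M_1 = -31/2, M_2 = 0.
On [0, 1], p(x) = 8 - 23/6·x - 31/4·x² + 31/12·x³.
With x = 3/4: p(3/4) = 475/256.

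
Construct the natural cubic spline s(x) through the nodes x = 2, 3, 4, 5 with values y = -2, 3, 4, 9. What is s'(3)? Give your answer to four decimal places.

2.3333

Put m_i = s'' at the i-th knot. Here h = (1, 1, 1) and Δ = (5, 1, 5), so the interior equations h_(i-1)·m_(i-1) + 2(h_(i-1)+h_i)·m_i + h_i·m_(i+1) = 6(Δ_i − Δ_(i-1)) read
  1·m_0 + 4·m_1 + 1·m_2 = 6(Δ_1 - Δ_0) = -24
  1·m_1 + 4·m_2 + 1·m_3 = 6(Δ_2 - Δ_1) = 24
Natural end conditions: m_0 = m_3 = 0.
Solving the tridiagonal system: m_0 = 0, m_1 = -8, m_2 = 8, m_3 = 0.
On [3, 4], s'(x) = b_1 + 2c_1·(x - 3) + 3d_1·(x - 3)² with b_1 = Δ_1 - h_1(2m_1 + m_2)/6 = 7/3, c_1 = m_1/2 = -4, d_1 = (m_2 - m_1)/(6h_1) = 8/3. So s'(3) = 7/3.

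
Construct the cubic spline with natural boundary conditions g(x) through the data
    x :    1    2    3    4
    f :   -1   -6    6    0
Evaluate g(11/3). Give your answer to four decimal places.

Put m_i = g'' at the i-th knot. Here h = (1, 1, 1) and Δ = (-5, 12, -6), so the interior equations h_(i-1)·m_(i-1) + 2(h_(i-1)+h_i)·m_i + h_i·m_(i+1) = 6(Δ_i − Δ_(i-1)) read
  1·m_0 + 4·m_1 + 1·m_2 = 6(Δ_1 - Δ_0) = 102
  1·m_1 + 4·m_2 + 1·m_3 = 6(Δ_2 - Δ_1) = -108
Natural end conditions: m_0 = m_3 = 0.
Solving the tridiagonal system: m_0 = 0, m_1 = 172/5, m_2 = -178/5, m_3 = 0.
On [3, 4], g(x) = 6 + 88/15·(x - 3) - 89/5·(x - 3)² + 89/15·(x - 3)³.
With (x - 3) = 2/3: g(11/3) = 1522/405.

3.7580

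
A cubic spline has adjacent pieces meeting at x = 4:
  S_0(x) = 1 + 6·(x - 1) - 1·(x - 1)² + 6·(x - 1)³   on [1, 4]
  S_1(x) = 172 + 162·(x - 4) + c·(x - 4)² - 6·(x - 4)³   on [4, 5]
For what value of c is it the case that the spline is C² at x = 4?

53

S_0''(x) = -2 + 36·(x - 1), so S_0''(4) = 106. On the right, S_1''(4) = 2c, so c = 53.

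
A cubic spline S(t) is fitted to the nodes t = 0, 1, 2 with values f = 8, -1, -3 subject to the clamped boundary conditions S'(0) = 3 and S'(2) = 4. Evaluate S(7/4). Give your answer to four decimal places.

Put σ_i = S'' at the i-th knot. Here h = (1, 1) and Δ = (-9, -2), so the interior equations h_(i-1)·σ_(i-1) + 2(h_(i-1)+h_i)·σ_i + h_i·σ_(i+1) = 6(Δ_i − Δ_(i-1)) read
  1·σ_0 + 4·σ_1 + 1·σ_2 = 6(Δ_1 - Δ_0) = 42
Clamped end conditions give two more equations: 2h_0·σ_0 + h_0·σ_1 = 6(Δ_0 - S'(0)) = -72 and h_1·σ_1 + 2h_1·σ_2 = 6(S'(2) - Δ_1) = 36.
Solving: σ_0 = -46, σ_1 = 20, σ_2 = 8.
On [1, 2], S(t) = -1 - 10·(t - 1) + 10·(t - 1)² - 2·(t - 1)³.
With (t - 1) = 3/4: S(7/4) = -119/32.

-3.7188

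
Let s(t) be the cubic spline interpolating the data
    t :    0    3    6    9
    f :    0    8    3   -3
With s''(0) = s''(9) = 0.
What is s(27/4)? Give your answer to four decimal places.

1.3031

Put σ_i = s'' at the i-th knot. Here h = (3, 3, 3) and Δ = (8/3, -5/3, -2), so the interior equations h_(i-1)·σ_(i-1) + 2(h_(i-1)+h_i)·σ_i + h_i·σ_(i+1) = 6(Δ_i − Δ_(i-1)) read
  3·σ_0 + 12·σ_1 + 3·σ_2 = 6(Δ_1 - Δ_0) = -26
  3·σ_1 + 12·σ_2 + 3·σ_3 = 6(Δ_2 - Δ_1) = -2
Natural end conditions: σ_0 = σ_3 = 0.
Solving the tridiagonal system: σ_0 = 0, σ_1 = -34/15, σ_2 = 2/5, σ_3 = 0.
On [6, 9], s(t) = 3 - 12/5·(t - 6) + 1/5·(t - 6)² - 1/45·(t - 6)³.
With (t - 6) = 3/4: s(27/4) = 417/320.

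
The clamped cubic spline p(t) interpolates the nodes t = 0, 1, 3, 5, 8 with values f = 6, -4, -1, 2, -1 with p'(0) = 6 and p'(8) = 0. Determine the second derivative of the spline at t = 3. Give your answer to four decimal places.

Let m_i = p''(x_i). Step sizes h_i = 1, 2, 2, 3; slopes of the chords Δ_i = (y_(i+1) - y_i)/h_i = -10, 3/2, 3/2, -1.
  1·m_0 + 6·m_1 + 2·m_2 = 6(Δ_1 - Δ_0) = 69
  2·m_1 + 8·m_2 + 2·m_3 = 6(Δ_2 - Δ_1) = 0
  2·m_2 + 10·m_3 + 3·m_4 = 6(Δ_3 - Δ_2) = -15
Clamped end conditions give two more equations: 2h_0·m_0 + h_0·m_1 = 6(Δ_0 - p'(0)) = -96 and h_3·m_3 + 2h_3·m_4 = 6(p'(8) - Δ_3) = 6.
Hence m_0 = -3162/53, m_1 = 1236/53, m_2 = -597/106, m_3 = -42/53, m_4 = 74/53.

-5.6321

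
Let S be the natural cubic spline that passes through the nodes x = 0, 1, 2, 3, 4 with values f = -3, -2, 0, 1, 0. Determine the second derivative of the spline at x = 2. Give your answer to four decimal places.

With m_i denoting the second derivative at x_i, h_i = 1, 1, 1, 1, and Δ_i = (y_(i+1) − y_i)/h_i = 1, 2, 1, -1:
  1·m_0 + 4·m_1 + 1·m_2 = 6(Δ_1 - Δ_0) = 6
  1·m_1 + 4·m_2 + 1·m_3 = 6(Δ_2 - Δ_1) = -6
  1·m_2 + 4·m_3 + 1·m_4 = 6(Δ_3 - Δ_2) = -12
Natural end conditions: m_0 = m_4 = 0.
Forward elimination and back-substitution give m_0 = 0, m_1 = 51/28, m_2 = -9/7, m_3 = -75/28, m_4 = 0.

-1.2857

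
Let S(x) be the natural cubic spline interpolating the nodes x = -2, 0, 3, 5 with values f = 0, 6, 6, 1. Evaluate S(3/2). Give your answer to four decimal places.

Let σ_i = S''(x_i). Step sizes h_i = 2, 3, 2; slopes of the chords Δ_i = (y_(i+1) - y_i)/h_i = 3, 0, -5/2.
  2·σ_0 + 10·σ_1 + 3·σ_2 = 6(Δ_1 - Δ_0) = -18
  3·σ_1 + 10·σ_2 + 2·σ_3 = 6(Δ_2 - Δ_1) = -15
Natural end conditions: σ_0 = σ_3 = 0.
Forward elimination and back-substitution give σ_0 = 0, σ_1 = -135/91, σ_2 = -96/91, σ_3 = 0.
On [0, 3], S(x) = 6 + 183/91·x - 135/182·x² + 1/42·x³.
With x = 3/2: S(3/2) = 1545/208.

7.4279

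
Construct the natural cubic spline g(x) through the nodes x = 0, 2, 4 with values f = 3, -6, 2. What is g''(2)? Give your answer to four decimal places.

Write M_i for g''(x_i). With h_i = 2, 2 and divided differences Δ_i = -9/2, 4, the continuity of g' gives the tridiagonal system
  2·M_0 + 8·M_1 + 2·M_2 = 6(Δ_1 - Δ_0) = 51
Natural end conditions: M_0 = M_2 = 0.
Hence M_0 = 0, M_1 = 51/8, M_2 = 0.

6.3750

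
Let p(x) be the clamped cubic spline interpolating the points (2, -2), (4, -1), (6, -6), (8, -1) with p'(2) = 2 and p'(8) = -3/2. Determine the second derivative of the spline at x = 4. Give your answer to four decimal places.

Write σ_i for p''(x_i). With h_i = 2, 2, 2 and divided differences Δ_i = 1/2, -5/2, 5/2, the continuity of p' gives the tridiagonal system
  2·σ_0 + 8·σ_1 + 2·σ_2 = 6(Δ_1 - Δ_0) = -18
  2·σ_1 + 8·σ_2 + 2·σ_3 = 6(Δ_2 - Δ_1) = 30
Clamped end conditions give two more equations: 2h_0·σ_0 + h_0·σ_1 = 6(Δ_0 - p'(2)) = -9 and h_2·σ_2 + 2h_2·σ_3 = 6(p'(8) - Δ_2) = -24.
Hence σ_0 = -4/15, σ_1 = -119/30, σ_2 = 107/15, σ_3 = -287/30.

-3.9667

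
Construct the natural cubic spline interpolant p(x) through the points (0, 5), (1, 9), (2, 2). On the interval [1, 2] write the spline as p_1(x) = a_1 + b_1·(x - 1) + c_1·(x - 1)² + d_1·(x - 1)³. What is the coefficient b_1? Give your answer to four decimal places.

With M_i denoting the second derivative at x_i, h_i = 1, 1, and Δ_i = (y_(i+1) − y_i)/h_i = 4, -7:
  1·M_0 + 4·M_1 + 1·M_2 = 6(Δ_1 - Δ_0) = -66
Natural end conditions: M_0 = M_2 = 0.
Solving the tridiagonal system: M_0 = 0, M_1 = -33/2, M_2 = 0.
On [1, 2], with p_1(x) = a_1 + b_1·(x - 1) + c_1·(x - 1)² + d_1·(x - 1)³: c_1 = M_1/2 = -33/4, d_1 = (M_2 - M_1)/(6h_1) = 11/4, b_1 = Δ_1 - h_1(2M_1 + M_2)/6 = -3/2.

-1.5000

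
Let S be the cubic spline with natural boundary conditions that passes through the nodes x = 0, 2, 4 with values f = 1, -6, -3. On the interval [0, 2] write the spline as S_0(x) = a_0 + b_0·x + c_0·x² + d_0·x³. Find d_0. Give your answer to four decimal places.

With M_i denoting the second derivative at x_i, h_i = 2, 2, and Δ_i = (y_(i+1) − y_i)/h_i = -7/2, 3/2:
  2·M_0 + 8·M_1 + 2·M_2 = 6(Δ_1 - Δ_0) = 30
Natural end conditions: M_0 = M_2 = 0.
Forward elimination and back-substitution give M_0 = 0, M_1 = 15/4, M_2 = 0.
On [0, 2], with S_0(x) = a_0 + b_0·x + c_0·x² + d_0·x³: c_0 = M_0/2 = 0, d_0 = (M_1 - M_0)/(6h_0) = 5/16, b_0 = Δ_0 - h_0(2M_0 + M_1)/6 = -19/4.

0.3125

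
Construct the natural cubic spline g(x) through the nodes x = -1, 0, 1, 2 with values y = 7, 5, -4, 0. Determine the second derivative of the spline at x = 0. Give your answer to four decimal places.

-16.4000

Let M_i = g''(x_i). Step sizes h_i = 1, 1, 1; slopes of the chords Δ_i = (y_(i+1) - y_i)/h_i = -2, -9, 4.
  1·M_0 + 4·M_1 + 1·M_2 = 6(Δ_1 - Δ_0) = -42
  1·M_1 + 4·M_2 + 1·M_3 = 6(Δ_2 - Δ_1) = 78
Natural end conditions: M_0 = M_3 = 0.
Forward elimination and back-substitution give M_0 = 0, M_1 = -82/5, M_2 = 118/5, M_3 = 0.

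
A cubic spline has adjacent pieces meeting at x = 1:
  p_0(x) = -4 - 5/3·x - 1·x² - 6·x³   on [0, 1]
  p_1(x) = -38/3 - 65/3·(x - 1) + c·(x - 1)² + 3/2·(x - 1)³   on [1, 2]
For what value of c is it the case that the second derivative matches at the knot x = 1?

p_0''(x) = -2 - 36·x, so p_0''(1) = -38. On the right, p_1''(1) = 2c, so c = -19.

-19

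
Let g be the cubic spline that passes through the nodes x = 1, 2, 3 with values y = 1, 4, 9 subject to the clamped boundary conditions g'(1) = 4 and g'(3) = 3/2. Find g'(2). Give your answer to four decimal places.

4.6250

Write M_i for g''(x_i). With h_i = 1, 1 and divided differences Δ_i = 3, 5, the continuity of g' gives the tridiagonal system
  1·M_0 + 4·M_1 + 1·M_2 = 6(Δ_1 - Δ_0) = 12
Clamped end conditions give two more equations: 2h_0·M_0 + h_0·M_1 = 6(Δ_0 - g'(1)) = -6 and h_1·M_1 + 2h_1·M_2 = 6(g'(3) - Δ_1) = -21.
Solving: M_0 = -29/4, M_1 = 17/2, M_2 = -59/4.
On [2, 3], g'(x) = b_1 + 2c_1·(x - 2) + 3d_1·(x - 2)² with b_1 = Δ_1 - h_1(2M_1 + M_2)/6 = 37/8, c_1 = M_1/2 = 17/4, d_1 = (M_2 - M_1)/(6h_1) = -31/8. So g'(2) = 37/8.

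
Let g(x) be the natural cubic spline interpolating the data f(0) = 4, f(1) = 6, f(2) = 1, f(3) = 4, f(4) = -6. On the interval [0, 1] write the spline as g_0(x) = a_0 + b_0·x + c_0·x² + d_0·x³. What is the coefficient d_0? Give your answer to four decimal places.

With M_i denoting the second derivative at x_i, h_i = 1, 1, 1, 1, and Δ_i = (y_(i+1) − y_i)/h_i = 2, -5, 3, -10:
  1·M_0 + 4·M_1 + 1·M_2 = 6(Δ_1 - Δ_0) = -42
  1·M_1 + 4·M_2 + 1·M_3 = 6(Δ_2 - Δ_1) = 48
  1·M_2 + 4·M_3 + 1·M_4 = 6(Δ_3 - Δ_2) = -78
Natural end conditions: M_0 = M_4 = 0.
Forward elimination and back-substitution give M_0 = 0, M_1 = -225/14, M_2 = 156/7, M_3 = -351/14, M_4 = 0.
On [0, 1], with g_0(x) = a_0 + b_0·x + c_0·x² + d_0·x³: c_0 = M_0/2 = 0, d_0 = (M_1 - M_0)/(6h_0) = -75/28, b_0 = Δ_0 - h_0(2M_0 + M_1)/6 = 131/28.

-2.6786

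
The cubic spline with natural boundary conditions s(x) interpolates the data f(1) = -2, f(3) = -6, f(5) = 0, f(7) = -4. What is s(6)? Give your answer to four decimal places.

Let m_i = s''(x_i). Step sizes h_i = 2, 2, 2; slopes of the chords Δ_i = (y_(i+1) - y_i)/h_i = -2, 3, -2.
  2·m_0 + 8·m_1 + 2·m_2 = 6(Δ_1 - Δ_0) = 30
  2·m_1 + 8·m_2 + 2·m_3 = 6(Δ_2 - Δ_1) = -30
Natural end conditions: m_0 = m_3 = 0.
Forward elimination and back-substitution give m_0 = 0, m_1 = 5, m_2 = -5, m_3 = 0.
On [5, 7], s(x) = 0 + 4/3·(x - 5) - 5/2·(x - 5)² + 5/12·(x - 5)³.
With (x - 5) = 1: s(6) = -3/4.

-0.7500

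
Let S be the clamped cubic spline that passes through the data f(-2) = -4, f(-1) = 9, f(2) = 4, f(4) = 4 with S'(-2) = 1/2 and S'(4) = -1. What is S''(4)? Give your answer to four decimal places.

Put M_i = S'' at the i-th knot. Here h = (1, 3, 2) and Δ = (13, -5/3, 0), so the interior equations h_(i-1)·M_(i-1) + 2(h_(i-1)+h_i)·M_i + h_i·M_(i+1) = 6(Δ_i − Δ_(i-1)) read
  1·M_0 + 8·M_1 + 3·M_2 = 6(Δ_1 - Δ_0) = -88
  3·M_1 + 10·M_2 + 2·M_3 = 6(Δ_2 - Δ_1) = 10
Clamped end conditions give two more equations: 2h_0·M_0 + h_0·M_1 = 6(Δ_0 - S'(-2)) = 75 and h_2·M_2 + 2h_2·M_3 = 6(S'(4) - Δ_2) = -6.
Solving: M_0 = 1852/39, M_1 = -779/39, M_2 = 316/39, M_3 = -433/78.

-5.5513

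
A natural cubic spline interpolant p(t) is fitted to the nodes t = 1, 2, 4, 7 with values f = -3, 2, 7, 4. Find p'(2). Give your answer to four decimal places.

4.3571

Write M_i for p''(x_i). With h_i = 1, 2, 3 and divided differences Δ_i = 5, 5/2, -1, the continuity of p' gives the tridiagonal system
  1·M_0 + 6·M_1 + 2·M_2 = 6(Δ_1 - Δ_0) = -15
  2·M_1 + 10·M_2 + 3·M_3 = 6(Δ_2 - Δ_1) = -21
Natural end conditions: M_0 = M_3 = 0.
Solving the tridiagonal system: M_0 = 0, M_1 = -27/14, M_2 = -12/7, M_3 = 0.
On [2, 4], p'(t) = b_1 + 2c_1·(t - 2) + 3d_1·(t - 2)² with b_1 = Δ_1 - h_1(2M_1 + M_2)/6 = 61/14, c_1 = M_1/2 = -27/28, d_1 = (M_2 - M_1)/(6h_1) = 1/56. So p'(2) = 61/14.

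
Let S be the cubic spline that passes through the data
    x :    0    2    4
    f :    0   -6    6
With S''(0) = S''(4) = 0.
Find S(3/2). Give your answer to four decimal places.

-5.9766

With M_i denoting the second derivative at x_i, h_i = 2, 2, and Δ_i = (y_(i+1) − y_i)/h_i = -3, 6:
  2·M_0 + 8·M_1 + 2·M_2 = 6(Δ_1 - Δ_0) = 54
Natural end conditions: M_0 = M_2 = 0.
Hence M_0 = 0, M_1 = 27/4, M_2 = 0.
On [0, 2], S(x) = 0 - 21/4·x + 0·x² + 9/16·x³.
With x = 3/2: S(3/2) = -765/128.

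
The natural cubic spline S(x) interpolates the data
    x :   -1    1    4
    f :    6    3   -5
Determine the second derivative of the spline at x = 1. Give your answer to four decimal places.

-0.7000

Put M_i = S'' at the i-th knot. Here h = (2, 3) and Δ = (-3/2, -8/3), so the interior equations h_(i-1)·M_(i-1) + 2(h_(i-1)+h_i)·M_i + h_i·M_(i+1) = 6(Δ_i − Δ_(i-1)) read
  2·M_0 + 10·M_1 + 3·M_2 = 6(Δ_1 - Δ_0) = -7
Natural end conditions: M_0 = M_2 = 0.
Solving: M_0 = 0, M_1 = -7/10, M_2 = 0.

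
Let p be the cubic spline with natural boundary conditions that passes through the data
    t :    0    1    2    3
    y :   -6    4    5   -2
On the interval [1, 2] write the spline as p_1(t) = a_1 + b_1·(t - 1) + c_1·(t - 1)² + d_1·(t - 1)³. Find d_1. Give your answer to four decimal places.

0.3333

Write M_i for p''(x_i). With h_i = 1, 1, 1 and divided differences Δ_i = 10, 1, -7, the continuity of p' gives the tridiagonal system
  1·M_0 + 4·M_1 + 1·M_2 = 6(Δ_1 - Δ_0) = -54
  1·M_1 + 4·M_2 + 1·M_3 = 6(Δ_2 - Δ_1) = -48
Natural end conditions: M_0 = M_3 = 0.
Forward elimination and back-substitution give M_0 = 0, M_1 = -56/5, M_2 = -46/5, M_3 = 0.
On [1, 2], with p_1(t) = a_1 + b_1·(t - 1) + c_1·(t - 1)² + d_1·(t - 1)³: c_1 = M_1/2 = -28/5, d_1 = (M_2 - M_1)/(6h_1) = 1/3, b_1 = Δ_1 - h_1(2M_1 + M_2)/6 = 94/15.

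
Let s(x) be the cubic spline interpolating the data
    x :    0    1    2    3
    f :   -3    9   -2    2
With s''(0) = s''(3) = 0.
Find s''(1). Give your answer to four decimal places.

-42.8000

Put M_i = s'' at the i-th knot. Here h = (1, 1, 1) and Δ = (12, -11, 4), so the interior equations h_(i-1)·M_(i-1) + 2(h_(i-1)+h_i)·M_i + h_i·M_(i+1) = 6(Δ_i − Δ_(i-1)) read
  1·M_0 + 4·M_1 + 1·M_2 = 6(Δ_1 - Δ_0) = -138
  1·M_1 + 4·M_2 + 1·M_3 = 6(Δ_2 - Δ_1) = 90
Natural end conditions: M_0 = M_3 = 0.
Solving the tridiagonal system: M_0 = 0, M_1 = -214/5, M_2 = 166/5, M_3 = 0.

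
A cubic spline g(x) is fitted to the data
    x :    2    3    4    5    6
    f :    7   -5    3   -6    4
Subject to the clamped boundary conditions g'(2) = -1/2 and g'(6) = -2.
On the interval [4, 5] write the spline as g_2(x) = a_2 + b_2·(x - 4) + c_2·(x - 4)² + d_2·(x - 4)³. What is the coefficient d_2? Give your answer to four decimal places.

Let m_i = g''(x_i). Step sizes h_i = 1, 1, 1, 1; slopes of the chords Δ_i = (y_(i+1) - y_i)/h_i = -12, 8, -9, 10.
  1·m_0 + 4·m_1 + 1·m_2 = 6(Δ_1 - Δ_0) = 120
  1·m_1 + 4·m_2 + 1·m_3 = 6(Δ_2 - Δ_1) = -102
  1·m_2 + 4·m_3 + 1·m_4 = 6(Δ_3 - Δ_2) = 114
Clamped end conditions give two more equations: 2h_0·m_0 + h_0·m_1 = 6(Δ_0 - g'(2)) = -69 and h_3·m_3 + 2h_3·m_4 = 6(g'(6) - Δ_3) = -72.
Forward elimination and back-substitution give m_0 = -3609/56, m_1 = 1677/28, m_2 = -441/8, m_3 = 1641/28, m_4 = -3657/56.
On [4, 5], with g_2(x) = a_2 + b_2·(x - 4) + c_2·(x - 4)² + d_2·(x - 4)³: c_2 = m_2/2 = -441/16, d_2 = (m_3 - m_2)/(6h_2) = 2123/112, b_2 = Δ_2 - h_2(2m_2 + m_3)/6 = -11/28.

18.9554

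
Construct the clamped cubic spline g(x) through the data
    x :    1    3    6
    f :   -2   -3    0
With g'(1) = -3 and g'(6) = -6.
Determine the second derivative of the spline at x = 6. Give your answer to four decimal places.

Let σ_i = g''(x_i). Step sizes h_i = 2, 3; slopes of the chords Δ_i = (y_(i+1) - y_i)/h_i = -1/2, 1.
  2·σ_0 + 10·σ_1 + 3·σ_2 = 6(Δ_1 - Δ_0) = 9
Clamped end conditions give two more equations: 2h_0·σ_0 + h_0·σ_1 = 6(Δ_0 - g'(1)) = 15 and h_1·σ_1 + 2h_1·σ_2 = 6(g'(6) - Δ_1) = -42.
Forward elimination and back-substitution give σ_0 = 9/4, σ_1 = 3, σ_2 = -17/2.

-8.5000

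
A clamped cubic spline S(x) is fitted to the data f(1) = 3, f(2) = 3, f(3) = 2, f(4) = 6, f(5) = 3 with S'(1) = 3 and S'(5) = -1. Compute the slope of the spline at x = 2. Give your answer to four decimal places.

-2.1786

With M_i denoting the second derivative at x_i, h_i = 1, 1, 1, 1, and Δ_i = (y_(i+1) − y_i)/h_i = 0, -1, 4, -3:
  1·M_0 + 4·M_1 + 1·M_2 = 6(Δ_1 - Δ_0) = -6
  1·M_1 + 4·M_2 + 1·M_3 = 6(Δ_2 - Δ_1) = 30
  1·M_2 + 4·M_3 + 1·M_4 = 6(Δ_3 - Δ_2) = -42
Clamped end conditions give two more equations: 2h_0·M_0 + h_0·M_1 = 6(Δ_0 - S'(1)) = -18 and h_3·M_3 + 2h_3·M_4 = 6(S'(5) - Δ_3) = 12.
Forward elimination and back-substitution give M_0 = -107/14, M_1 = -19/7, M_2 = 25/2, M_3 = -121/7, M_4 = 205/14.
On [2, 3], S'(x) = b_1 + 2c_1·(x - 2) + 3d_1·(x - 2)² with b_1 = Δ_1 - h_1(2M_1 + M_2)/6 = -61/28, c_1 = M_1/2 = -19/14, d_1 = (M_2 - M_1)/(6h_1) = 71/28. So S'(2) = -61/28.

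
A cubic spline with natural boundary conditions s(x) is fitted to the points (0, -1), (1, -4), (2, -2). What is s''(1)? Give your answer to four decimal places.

Let M_i = s''(x_i). Step sizes h_i = 1, 1; slopes of the chords Δ_i = (y_(i+1) - y_i)/h_i = -3, 2.
  1·M_0 + 4·M_1 + 1·M_2 = 6(Δ_1 - Δ_0) = 30
Natural end conditions: M_0 = M_2 = 0.
Solving the tridiagonal system: M_0 = 0, M_1 = 15/2, M_2 = 0.

7.5000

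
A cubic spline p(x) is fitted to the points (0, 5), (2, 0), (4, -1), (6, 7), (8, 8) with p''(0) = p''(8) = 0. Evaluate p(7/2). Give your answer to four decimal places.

-1.7352

Put m_i = p'' at the i-th knot. Here h = (2, 2, 2, 2) and Δ = (-5/2, -1/2, 4, 1/2), so the interior equations h_(i-1)·m_(i-1) + 2(h_(i-1)+h_i)·m_i + h_i·m_(i+1) = 6(Δ_i − Δ_(i-1)) read
  2·m_0 + 8·m_1 + 2·m_2 = 6(Δ_1 - Δ_0) = 12
  2·m_1 + 8·m_2 + 2·m_3 = 6(Δ_2 - Δ_1) = 27
  2·m_2 + 8·m_3 + 2·m_4 = 6(Δ_3 - Δ_2) = -21
Natural end conditions: m_0 = m_4 = 0.
Forward elimination and back-substitution give m_0 = 0, m_1 = 51/112, m_2 = 117/28, m_3 = -411/112, m_4 = 0.
On [2, 4], p(x) = 0 - 123/56·(x - 2) + 51/224·(x - 2)² + 139/448·(x - 2)³.
With (x - 2) = 3/2: p(7/2) = -6219/3584.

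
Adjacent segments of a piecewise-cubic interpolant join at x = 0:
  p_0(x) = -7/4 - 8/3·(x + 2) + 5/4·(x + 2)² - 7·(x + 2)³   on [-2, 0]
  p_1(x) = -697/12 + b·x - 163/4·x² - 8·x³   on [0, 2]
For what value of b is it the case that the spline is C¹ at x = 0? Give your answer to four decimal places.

-81.6667

p_0'(x) = -8/3 + 5/2·(x + 2) - 21·(x + 2)², so p_0'(0) = -245/3. On the right, p_1'(0) = b, so b = -245/3.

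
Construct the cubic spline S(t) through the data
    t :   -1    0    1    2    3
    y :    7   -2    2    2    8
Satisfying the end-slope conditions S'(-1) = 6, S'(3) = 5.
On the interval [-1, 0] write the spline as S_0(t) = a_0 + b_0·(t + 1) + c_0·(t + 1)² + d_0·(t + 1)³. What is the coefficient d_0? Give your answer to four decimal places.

With σ_i denoting the second derivative at x_i, h_i = 1, 1, 1, 1, and Δ_i = (y_(i+1) − y_i)/h_i = -9, 4, 0, 6:
  1·σ_0 + 4·σ_1 + 1·σ_2 = 6(Δ_1 - Δ_0) = 78
  1·σ_1 + 4·σ_2 + 1·σ_3 = 6(Δ_2 - Δ_1) = -24
  1·σ_2 + 4·σ_3 + 1·σ_4 = 6(Δ_3 - Δ_2) = 36
Clamped end conditions give two more equations: 2h_0·σ_0 + h_0·σ_1 = 6(Δ_0 - S'(-1)) = -90 and h_3·σ_3 + 2h_3·σ_4 = 6(S'(3) - Δ_3) = -6.
Hence σ_0 = -131/2, σ_1 = 41, σ_2 = -41/2, σ_3 = 17, σ_4 = -23/2.
On [-1, 0], with S_0(t) = a_0 + b_0·(t + 1) + c_0·(t + 1)² + d_0·(t + 1)³: c_0 = σ_0/2 = -131/4, d_0 = (σ_1 - σ_0)/(6h_0) = 71/4, b_0 = Δ_0 - h_0(2σ_0 + σ_1)/6 = 6.

17.7500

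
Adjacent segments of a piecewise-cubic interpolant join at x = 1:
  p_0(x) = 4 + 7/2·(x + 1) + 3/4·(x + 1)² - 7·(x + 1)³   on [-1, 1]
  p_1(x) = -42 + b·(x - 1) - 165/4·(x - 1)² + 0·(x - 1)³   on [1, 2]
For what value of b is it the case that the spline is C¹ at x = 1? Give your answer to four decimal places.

p_0'(x) = 7/2 + 3/2·(x + 1) - 21·(x + 1)², so p_0'(1) = -155/2. On the right, p_1'(1) = b, so b = -155/2.

-77.5000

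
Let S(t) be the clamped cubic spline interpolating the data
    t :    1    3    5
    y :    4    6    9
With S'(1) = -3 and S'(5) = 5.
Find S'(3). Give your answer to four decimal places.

1.3750

With M_i denoting the second derivative at x_i, h_i = 2, 2, and Δ_i = (y_(i+1) − y_i)/h_i = 1, 3/2:
  2·M_0 + 8·M_1 + 2·M_2 = 6(Δ_1 - Δ_0) = 3
Clamped end conditions give two more equations: 2h_0·M_0 + h_0·M_1 = 6(Δ_0 - S'(1)) = 24 and h_1·M_1 + 2h_1·M_2 = 6(S'(5) - Δ_1) = 21.
Hence M_0 = 61/8, M_1 = -13/4, M_2 = 55/8.
On [3, 5], S'(t) = b_1 + 2c_1·(t - 3) + 3d_1·(t - 3)² with b_1 = Δ_1 - h_1(2M_1 + M_2)/6 = 11/8, c_1 = M_1/2 = -13/8, d_1 = (M_2 - M_1)/(6h_1) = 27/32. So S'(3) = 11/8.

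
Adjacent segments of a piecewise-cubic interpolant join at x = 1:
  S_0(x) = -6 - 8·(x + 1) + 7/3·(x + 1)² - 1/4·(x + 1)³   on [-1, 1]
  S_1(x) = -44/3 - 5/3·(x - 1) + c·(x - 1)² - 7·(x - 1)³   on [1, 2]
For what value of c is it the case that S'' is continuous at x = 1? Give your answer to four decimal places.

S_0''(x) = 14/3 - 3/2·(x + 1), so S_0''(1) = 5/3. On the right, S_1''(1) = 2c, so c = 5/6.

0.8333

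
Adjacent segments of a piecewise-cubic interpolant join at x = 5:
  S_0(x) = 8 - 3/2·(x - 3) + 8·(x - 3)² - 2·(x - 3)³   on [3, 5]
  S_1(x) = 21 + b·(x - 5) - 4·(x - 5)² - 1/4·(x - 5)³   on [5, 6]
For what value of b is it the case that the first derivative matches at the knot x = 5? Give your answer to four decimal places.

6.5000

S_0'(x) = -3/2 + 16·(x - 3) - 6·(x - 3)², so S_0'(5) = 13/2. On the right, S_1'(5) = b, so b = 13/2.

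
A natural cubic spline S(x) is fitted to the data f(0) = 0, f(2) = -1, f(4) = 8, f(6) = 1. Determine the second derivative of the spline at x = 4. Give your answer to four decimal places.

-7.4000

Put M_i = S'' at the i-th knot. Here h = (2, 2, 2) and Δ = (-1/2, 9/2, -7/2), so the interior equations h_(i-1)·M_(i-1) + 2(h_(i-1)+h_i)·M_i + h_i·M_(i+1) = 6(Δ_i − Δ_(i-1)) read
  2·M_0 + 8·M_1 + 2·M_2 = 6(Δ_1 - Δ_0) = 30
  2·M_1 + 8·M_2 + 2·M_3 = 6(Δ_2 - Δ_1) = -48
Natural end conditions: M_0 = M_3 = 0.
Forward elimination and back-substitution give M_0 = 0, M_1 = 28/5, M_2 = -37/5, M_3 = 0.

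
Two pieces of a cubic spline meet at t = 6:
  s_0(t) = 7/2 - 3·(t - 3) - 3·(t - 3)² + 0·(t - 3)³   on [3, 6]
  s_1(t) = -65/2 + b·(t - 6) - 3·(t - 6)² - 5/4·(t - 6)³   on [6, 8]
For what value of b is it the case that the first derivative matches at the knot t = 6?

s_0'(t) = -3 - 6·(t - 3) + 0·(t - 3)², so s_0'(6) = -21. On the right, s_1'(6) = b, so b = -21.

-21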